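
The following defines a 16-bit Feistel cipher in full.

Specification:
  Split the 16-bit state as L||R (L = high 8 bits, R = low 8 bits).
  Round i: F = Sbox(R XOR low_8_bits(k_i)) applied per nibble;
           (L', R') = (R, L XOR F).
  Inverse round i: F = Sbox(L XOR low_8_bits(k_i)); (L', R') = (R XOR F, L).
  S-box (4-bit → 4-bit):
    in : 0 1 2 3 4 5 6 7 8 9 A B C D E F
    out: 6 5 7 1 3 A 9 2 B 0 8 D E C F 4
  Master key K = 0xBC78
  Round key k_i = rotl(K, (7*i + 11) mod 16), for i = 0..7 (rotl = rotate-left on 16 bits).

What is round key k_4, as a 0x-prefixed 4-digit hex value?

0x3C5E

K = 0xBC78
k_0 = rotl(K, (7*0+11) mod 16) = rotl(K, 11) = 0xC5E3
k_1 = rotl(K, (7*1+11) mod 16) = rotl(K, 2) = 0xF1E2
k_2 = rotl(K, (7*2+11) mod 16) = rotl(K, 9) = 0xF178
k_3 = rotl(K, (7*3+11) mod 16) = rotl(K, 0) = 0xBC78
k_4 = rotl(K, (7*4+11) mod 16) = rotl(K, 7) = 0x3C5E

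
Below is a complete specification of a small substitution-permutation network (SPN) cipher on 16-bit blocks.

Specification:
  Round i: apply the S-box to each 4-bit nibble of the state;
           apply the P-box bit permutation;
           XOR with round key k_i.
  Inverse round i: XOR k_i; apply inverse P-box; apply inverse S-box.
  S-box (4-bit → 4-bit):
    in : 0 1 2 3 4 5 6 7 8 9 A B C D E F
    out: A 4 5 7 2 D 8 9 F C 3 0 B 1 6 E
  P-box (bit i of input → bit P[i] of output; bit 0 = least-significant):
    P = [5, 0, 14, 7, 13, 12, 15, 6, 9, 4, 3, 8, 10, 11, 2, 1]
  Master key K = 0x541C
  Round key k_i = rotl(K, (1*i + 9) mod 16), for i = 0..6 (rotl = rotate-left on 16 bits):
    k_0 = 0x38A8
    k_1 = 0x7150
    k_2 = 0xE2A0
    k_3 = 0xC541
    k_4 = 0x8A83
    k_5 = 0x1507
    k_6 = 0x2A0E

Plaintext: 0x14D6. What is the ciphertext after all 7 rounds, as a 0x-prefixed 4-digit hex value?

0xE8E4

s_0 = plaintext = 0x14D6
s_1 = Round(s_0, k_0) = 0x183C
s_2 = Round(s_1, k_1) = 0xC2ED
s_3 = Round(s_2, k_2) = 0x7C8A
s_4 = Round(s_3, k_3) = 0x7232
s_5 = Round(s_4, k_4) = 0x7CA9
s_6 = Round(s_5, k_5) = 0x6295
s_7 = Round(s_6, k_6) = 0xE8E4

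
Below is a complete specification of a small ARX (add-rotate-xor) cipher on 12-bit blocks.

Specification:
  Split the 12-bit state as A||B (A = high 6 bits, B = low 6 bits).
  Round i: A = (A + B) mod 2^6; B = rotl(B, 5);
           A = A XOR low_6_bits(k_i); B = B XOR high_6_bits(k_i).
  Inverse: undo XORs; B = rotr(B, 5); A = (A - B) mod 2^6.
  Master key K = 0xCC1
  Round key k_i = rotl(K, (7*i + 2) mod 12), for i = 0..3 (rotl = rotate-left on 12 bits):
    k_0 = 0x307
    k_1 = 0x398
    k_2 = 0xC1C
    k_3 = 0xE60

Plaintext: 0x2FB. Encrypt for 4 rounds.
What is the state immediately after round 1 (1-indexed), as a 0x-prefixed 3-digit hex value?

s_0 = plaintext = 0x2FB
s_1 = Round(s_0, k_0) = 0x071
s_2 = Round(s_1, k_1) = 0xAB6
s_3 = Round(s_2, k_2) = 0xF2B
s_4 = Round(s_3, k_3) = 0x1CC

0x071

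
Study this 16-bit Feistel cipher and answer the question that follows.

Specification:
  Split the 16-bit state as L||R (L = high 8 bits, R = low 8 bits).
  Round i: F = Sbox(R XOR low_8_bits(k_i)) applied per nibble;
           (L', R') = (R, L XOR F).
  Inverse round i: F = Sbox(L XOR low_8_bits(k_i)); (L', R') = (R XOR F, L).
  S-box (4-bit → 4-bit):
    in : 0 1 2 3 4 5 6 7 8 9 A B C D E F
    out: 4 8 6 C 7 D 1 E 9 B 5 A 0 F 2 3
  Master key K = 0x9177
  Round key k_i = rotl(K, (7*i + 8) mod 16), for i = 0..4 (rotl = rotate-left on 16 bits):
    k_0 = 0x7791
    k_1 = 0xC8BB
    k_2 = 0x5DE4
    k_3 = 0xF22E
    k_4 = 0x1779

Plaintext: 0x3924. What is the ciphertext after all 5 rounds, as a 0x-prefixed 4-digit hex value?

s_0 = plaintext = 0x3924
s_1 = Round(s_0, k_0) = 0x2494
s_2 = Round(s_1, k_1) = 0x9447
s_3 = Round(s_2, k_2) = 0x47C8
s_4 = Round(s_3, k_3) = 0xC866
s_5 = Round(s_4, k_4) = 0x664B

0x664B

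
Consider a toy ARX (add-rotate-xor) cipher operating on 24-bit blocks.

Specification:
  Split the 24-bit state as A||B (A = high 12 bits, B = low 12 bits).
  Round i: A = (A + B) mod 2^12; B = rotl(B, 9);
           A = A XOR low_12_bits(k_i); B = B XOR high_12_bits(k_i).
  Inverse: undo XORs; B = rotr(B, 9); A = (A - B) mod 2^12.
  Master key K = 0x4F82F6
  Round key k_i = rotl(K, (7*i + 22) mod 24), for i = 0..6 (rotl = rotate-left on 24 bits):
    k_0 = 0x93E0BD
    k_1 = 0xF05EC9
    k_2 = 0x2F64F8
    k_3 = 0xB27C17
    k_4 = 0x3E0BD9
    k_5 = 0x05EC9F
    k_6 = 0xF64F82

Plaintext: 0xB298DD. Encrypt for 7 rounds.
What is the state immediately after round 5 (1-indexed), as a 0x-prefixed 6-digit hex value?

s_0 = plaintext = 0xB298DD
s_1 = Round(s_0, k_0) = 0x4BB225
s_2 = Round(s_1, k_1) = 0x829541
s_3 = Round(s_2, k_2) = 0x99205E
s_4 = Round(s_3, k_3) = 0x5E772C
s_5 = Round(s_4, k_4) = 0x6CAB05
s_6 = Round(s_5, k_5) = 0xD50B3E
s_7 = Round(s_6, k_6) = 0x70C203

0x6CAB05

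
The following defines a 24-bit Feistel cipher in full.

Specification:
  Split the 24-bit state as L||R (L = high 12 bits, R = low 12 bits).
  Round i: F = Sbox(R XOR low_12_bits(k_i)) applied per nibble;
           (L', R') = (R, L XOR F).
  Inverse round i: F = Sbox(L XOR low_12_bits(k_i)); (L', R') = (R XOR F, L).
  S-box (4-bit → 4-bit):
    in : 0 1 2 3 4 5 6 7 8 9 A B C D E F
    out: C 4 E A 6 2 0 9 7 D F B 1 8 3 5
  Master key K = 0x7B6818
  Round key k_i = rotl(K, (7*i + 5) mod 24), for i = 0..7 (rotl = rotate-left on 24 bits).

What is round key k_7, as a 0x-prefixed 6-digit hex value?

K = 0x7B6818
k_0 = rotl(K, (7*0+5) mod 24) = rotl(K, 5) = 0x6D030F
k_1 = rotl(K, (7*1+5) mod 24) = rotl(K, 12) = 0x8187B6
k_2 = rotl(K, (7*2+5) mod 24) = rotl(K, 19) = 0xC3DB40
k_3 = rotl(K, (7*3+5) mod 24) = rotl(K, 2) = 0xEDA061
k_4 = rotl(K, (7*4+5) mod 24) = rotl(K, 9) = 0xD030F6
k_5 = rotl(K, (7*5+5) mod 24) = rotl(K, 16) = 0x187B68
k_6 = rotl(K, (7*6+5) mod 24) = rotl(K, 23) = 0x3DB40C
k_7 = rotl(K, (7*7+5) mod 24) = rotl(K, 6) = 0xDA061E

0xDA061E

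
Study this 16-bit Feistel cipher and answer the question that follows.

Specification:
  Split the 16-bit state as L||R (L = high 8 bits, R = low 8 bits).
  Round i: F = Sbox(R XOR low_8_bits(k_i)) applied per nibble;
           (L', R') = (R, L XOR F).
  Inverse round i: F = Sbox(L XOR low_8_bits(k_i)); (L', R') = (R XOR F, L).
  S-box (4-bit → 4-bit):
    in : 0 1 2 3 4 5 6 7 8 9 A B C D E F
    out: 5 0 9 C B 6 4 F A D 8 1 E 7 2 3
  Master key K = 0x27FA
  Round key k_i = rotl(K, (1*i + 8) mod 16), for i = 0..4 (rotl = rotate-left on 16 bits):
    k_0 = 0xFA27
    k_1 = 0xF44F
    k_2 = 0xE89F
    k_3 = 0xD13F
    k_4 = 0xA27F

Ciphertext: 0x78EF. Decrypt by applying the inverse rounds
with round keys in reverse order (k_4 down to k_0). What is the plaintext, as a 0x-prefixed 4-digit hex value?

0xB460

s_0 = ciphertext = 0x78EF
s_1 = InvRound(s_0, k_4) = 0xB078
s_2 = InvRound(s_1, k_3) = 0xDBB0
s_3 = InvRound(s_2, k_2) = 0x0BDB
s_4 = InvRound(s_3, k_1) = 0x600B
s_5 = InvRound(s_4, k_0) = 0xB460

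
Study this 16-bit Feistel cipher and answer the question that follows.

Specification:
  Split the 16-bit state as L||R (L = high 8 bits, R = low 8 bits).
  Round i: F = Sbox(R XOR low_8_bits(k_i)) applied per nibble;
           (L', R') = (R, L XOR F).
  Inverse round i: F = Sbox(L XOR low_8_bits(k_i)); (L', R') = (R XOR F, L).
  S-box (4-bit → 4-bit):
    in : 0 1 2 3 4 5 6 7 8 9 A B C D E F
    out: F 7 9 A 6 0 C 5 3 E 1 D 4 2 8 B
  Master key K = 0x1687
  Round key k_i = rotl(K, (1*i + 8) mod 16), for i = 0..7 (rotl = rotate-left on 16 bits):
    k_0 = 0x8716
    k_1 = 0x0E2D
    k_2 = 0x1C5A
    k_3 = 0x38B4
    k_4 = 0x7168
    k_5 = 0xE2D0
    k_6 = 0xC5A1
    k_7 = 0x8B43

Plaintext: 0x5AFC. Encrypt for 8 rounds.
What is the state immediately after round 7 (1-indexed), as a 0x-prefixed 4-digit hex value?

0x68EB

s_0 = plaintext = 0x5AFC
s_1 = Round(s_0, k_0) = 0xFCDB
s_2 = Round(s_1, k_1) = 0xDB40
s_3 = Round(s_2, k_2) = 0x40AA
s_4 = Round(s_3, k_3) = 0xAA38
s_5 = Round(s_4, k_4) = 0x38A5
s_6 = Round(s_5, k_5) = 0xA568
s_7 = Round(s_6, k_6) = 0x68EB
s_8 = Round(s_7, k_7) = 0xEB7B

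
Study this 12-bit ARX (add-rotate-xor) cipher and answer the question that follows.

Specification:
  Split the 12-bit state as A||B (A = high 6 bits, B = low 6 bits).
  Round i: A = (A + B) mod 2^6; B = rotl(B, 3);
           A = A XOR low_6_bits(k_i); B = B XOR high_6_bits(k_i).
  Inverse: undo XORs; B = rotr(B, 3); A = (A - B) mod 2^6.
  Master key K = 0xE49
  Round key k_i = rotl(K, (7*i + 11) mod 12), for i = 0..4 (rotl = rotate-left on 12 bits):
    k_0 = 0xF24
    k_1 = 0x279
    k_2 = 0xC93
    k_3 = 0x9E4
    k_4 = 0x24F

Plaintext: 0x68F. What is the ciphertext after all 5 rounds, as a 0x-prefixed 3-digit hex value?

0x18B

s_0 = plaintext = 0x68F
s_1 = Round(s_0, k_0) = 0x345
s_2 = Round(s_1, k_1) = 0xAE1
s_3 = Round(s_2, k_2) = 0x7FE
s_4 = Round(s_3, k_3) = 0xE50
s_5 = Round(s_4, k_4) = 0x18B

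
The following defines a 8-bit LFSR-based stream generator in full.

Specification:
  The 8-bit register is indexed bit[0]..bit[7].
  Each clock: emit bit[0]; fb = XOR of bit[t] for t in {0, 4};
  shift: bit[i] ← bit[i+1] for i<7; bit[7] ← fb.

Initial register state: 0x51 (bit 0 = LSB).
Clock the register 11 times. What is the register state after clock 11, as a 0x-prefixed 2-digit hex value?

0xA2

reg_0 = 0x51
clock 1: out=1, reg = 0x28
clock 2: out=0, reg = 0x14
clock 3: out=0, reg = 0x8A
clock 4: out=0, reg = 0x45
clock 5: out=1, reg = 0xA2
clock 6: out=0, reg = 0x51
clock 7: out=1, reg = 0x28
clock 8: out=0, reg = 0x14
clock 9: out=0, reg = 0x8A
clock 10: out=0, reg = 0x45
clock 11: out=1, reg = 0xA2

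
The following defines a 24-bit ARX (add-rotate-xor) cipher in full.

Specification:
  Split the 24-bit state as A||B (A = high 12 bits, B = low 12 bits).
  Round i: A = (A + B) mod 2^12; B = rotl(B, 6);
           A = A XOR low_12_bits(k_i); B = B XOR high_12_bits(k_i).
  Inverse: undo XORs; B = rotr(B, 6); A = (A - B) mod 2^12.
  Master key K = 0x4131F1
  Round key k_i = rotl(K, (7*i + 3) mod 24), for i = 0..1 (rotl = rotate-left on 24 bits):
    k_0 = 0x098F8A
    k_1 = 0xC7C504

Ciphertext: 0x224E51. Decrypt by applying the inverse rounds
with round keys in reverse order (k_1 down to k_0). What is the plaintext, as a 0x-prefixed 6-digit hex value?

0x02342F

s_0 = ciphertext = 0x224E51
s_1 = InvRound(s_0, k_1) = 0xBD8B48
s_2 = InvRound(s_1, k_0) = 0x02342F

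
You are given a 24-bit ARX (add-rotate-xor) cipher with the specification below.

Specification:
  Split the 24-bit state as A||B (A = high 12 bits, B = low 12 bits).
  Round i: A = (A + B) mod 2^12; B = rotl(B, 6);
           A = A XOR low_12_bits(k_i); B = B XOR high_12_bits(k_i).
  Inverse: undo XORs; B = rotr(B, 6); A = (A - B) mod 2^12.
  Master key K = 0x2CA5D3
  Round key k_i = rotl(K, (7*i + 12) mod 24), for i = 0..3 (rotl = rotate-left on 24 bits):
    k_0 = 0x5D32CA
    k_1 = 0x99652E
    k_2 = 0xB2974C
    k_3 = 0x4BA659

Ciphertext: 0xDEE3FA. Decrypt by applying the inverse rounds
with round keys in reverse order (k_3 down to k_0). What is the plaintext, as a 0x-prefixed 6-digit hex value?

s_0 = ciphertext = 0xDEE3FA
s_1 = InvRound(s_0, k_3) = 0xB9A01D
s_2 = InvRound(s_1, k_2) = 0xFAAD2C
s_3 = InvRound(s_2, k_1) = 0xBF2E92
s_4 = InvRound(s_3, k_0) = 0x8CB06D

0x8CB06D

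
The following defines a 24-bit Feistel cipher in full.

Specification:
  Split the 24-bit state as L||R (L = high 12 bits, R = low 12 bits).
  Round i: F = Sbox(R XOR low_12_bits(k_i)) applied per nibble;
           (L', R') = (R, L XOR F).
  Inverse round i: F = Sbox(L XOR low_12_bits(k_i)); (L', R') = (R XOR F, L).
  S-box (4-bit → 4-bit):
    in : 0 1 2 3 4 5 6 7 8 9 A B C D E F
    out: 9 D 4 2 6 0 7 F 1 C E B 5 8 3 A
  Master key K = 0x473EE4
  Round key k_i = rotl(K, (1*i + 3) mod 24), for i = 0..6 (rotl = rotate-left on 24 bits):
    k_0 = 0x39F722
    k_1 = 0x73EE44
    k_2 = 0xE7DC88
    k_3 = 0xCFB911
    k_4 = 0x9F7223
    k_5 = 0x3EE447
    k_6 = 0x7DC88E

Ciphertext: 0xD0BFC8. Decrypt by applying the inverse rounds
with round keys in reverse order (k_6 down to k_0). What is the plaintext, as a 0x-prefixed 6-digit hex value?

0xACAFA9

s_0 = ciphertext = 0xD0BFC8
s_1 = InvRound(s_0, k_6) = 0xFD8D0B
s_2 = InvRound(s_1, k_5) = 0x6C1FD8
s_3 = InvRound(s_2, k_4) = 0x9EC6C1
s_4 = InvRound(s_3, k_3) = 0xF699EC
s_5 = InvRound(s_4, k_2) = 0xBD1F69
s_6 = InvRound(s_5, k_1) = 0xFA9BD1
s_7 = InvRound(s_6, k_0) = 0xACAFA9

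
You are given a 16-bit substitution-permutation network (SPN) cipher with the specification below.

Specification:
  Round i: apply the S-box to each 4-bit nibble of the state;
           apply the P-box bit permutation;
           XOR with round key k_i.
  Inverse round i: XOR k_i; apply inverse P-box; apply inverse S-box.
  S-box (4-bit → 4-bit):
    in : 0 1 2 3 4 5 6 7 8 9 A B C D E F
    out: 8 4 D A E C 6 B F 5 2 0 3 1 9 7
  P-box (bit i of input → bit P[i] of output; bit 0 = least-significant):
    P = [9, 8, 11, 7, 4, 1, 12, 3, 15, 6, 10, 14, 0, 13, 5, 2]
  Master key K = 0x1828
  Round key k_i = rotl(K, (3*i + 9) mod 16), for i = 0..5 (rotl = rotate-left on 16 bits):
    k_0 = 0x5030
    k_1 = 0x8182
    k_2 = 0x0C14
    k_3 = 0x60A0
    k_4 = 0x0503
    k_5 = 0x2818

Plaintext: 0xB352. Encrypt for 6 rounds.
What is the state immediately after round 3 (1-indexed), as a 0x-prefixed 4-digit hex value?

s_0 = plaintext = 0xB352
s_1 = Round(s_0, k_0) = 0x0AF8
s_2 = Round(s_1, k_1) = 0x9A54
s_3 = Round(s_2, k_2) = 0x15FD
s_4 = Round(s_3, k_3) = 0x3692
s_5 = Round(s_4, k_4) = 0x3BD7
s_6 = Round(s_5, k_5) = 0x0B8C

0x15FD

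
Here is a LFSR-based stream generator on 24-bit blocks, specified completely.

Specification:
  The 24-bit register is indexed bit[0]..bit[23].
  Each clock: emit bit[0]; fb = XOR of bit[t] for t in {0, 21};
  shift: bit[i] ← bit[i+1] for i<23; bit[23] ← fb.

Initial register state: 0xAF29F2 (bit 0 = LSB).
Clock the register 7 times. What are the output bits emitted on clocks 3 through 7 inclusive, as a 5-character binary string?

00111

reg_0 = 0xAF29F2
clock 1: out=0, reg = 0xD794F9
clock 2: out=1, reg = 0xEBCA7C
clock 3: out=0, reg = 0xF5E53E
clock 4: out=0, reg = 0xFAF29F
clock 5: out=1, reg = 0x7D794F
clock 6: out=1, reg = 0x3EBCA7
clock 7: out=1, reg = 0x1F5E53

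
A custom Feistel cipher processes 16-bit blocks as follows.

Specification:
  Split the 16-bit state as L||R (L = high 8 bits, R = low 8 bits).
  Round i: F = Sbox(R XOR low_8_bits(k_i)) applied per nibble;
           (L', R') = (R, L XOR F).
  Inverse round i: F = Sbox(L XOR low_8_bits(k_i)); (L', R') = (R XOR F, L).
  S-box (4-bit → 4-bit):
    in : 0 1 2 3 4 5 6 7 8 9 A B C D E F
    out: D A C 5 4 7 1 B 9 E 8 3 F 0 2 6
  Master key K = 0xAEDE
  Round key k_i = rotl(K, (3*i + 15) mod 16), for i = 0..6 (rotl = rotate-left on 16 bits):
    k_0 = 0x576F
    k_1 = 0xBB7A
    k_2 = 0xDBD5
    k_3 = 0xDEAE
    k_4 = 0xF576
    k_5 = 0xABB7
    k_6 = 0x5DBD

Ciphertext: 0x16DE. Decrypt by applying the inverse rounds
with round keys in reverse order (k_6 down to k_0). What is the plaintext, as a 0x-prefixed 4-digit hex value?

0xA915

s_0 = ciphertext = 0x16DE
s_1 = InvRound(s_0, k_6) = 0x5D16
s_2 = InvRound(s_1, k_5) = 0x3E5D
s_3 = InvRound(s_2, k_4) = 0x143E
s_4 = InvRound(s_3, k_3) = 0x0614
s_5 = InvRound(s_4, k_2) = 0x1106
s_6 = InvRound(s_5, k_1) = 0x1511
s_7 = InvRound(s_6, k_0) = 0xA915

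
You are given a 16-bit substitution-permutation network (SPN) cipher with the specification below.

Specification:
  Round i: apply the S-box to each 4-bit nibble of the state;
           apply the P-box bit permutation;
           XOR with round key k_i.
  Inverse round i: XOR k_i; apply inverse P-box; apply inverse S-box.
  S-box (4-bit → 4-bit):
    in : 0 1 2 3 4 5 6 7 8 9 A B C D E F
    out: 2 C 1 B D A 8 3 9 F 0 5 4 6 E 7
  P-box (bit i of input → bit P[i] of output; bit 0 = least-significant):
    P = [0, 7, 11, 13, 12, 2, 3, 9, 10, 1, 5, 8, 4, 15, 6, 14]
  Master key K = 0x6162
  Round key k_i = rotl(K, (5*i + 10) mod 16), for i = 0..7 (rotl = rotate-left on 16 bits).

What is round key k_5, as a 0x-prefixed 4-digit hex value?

K = 0x6162
k_0 = rotl(K, (5*0+10) mod 16) = rotl(K, 10) = 0x8985
k_1 = rotl(K, (5*1+10) mod 16) = rotl(K, 15) = 0x30B1
k_2 = rotl(K, (5*2+10) mod 16) = rotl(K, 4) = 0x1626
k_3 = rotl(K, (5*3+10) mod 16) = rotl(K, 9) = 0xC4C2
k_4 = rotl(K, (5*4+10) mod 16) = rotl(K, 14) = 0x9858
k_5 = rotl(K, (5*5+10) mod 16) = rotl(K, 3) = 0x0B13

0x0B13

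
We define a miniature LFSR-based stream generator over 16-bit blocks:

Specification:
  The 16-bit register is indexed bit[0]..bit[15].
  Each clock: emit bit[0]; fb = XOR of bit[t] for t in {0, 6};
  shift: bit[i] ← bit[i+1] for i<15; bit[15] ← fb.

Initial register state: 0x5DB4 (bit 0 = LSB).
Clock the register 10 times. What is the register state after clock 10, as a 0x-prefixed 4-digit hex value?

0x3097

reg_0 = 0x5DB4
clock 1: out=0, reg = 0x2EDA
clock 2: out=0, reg = 0x976D
clock 3: out=1, reg = 0x4BB6
clock 4: out=0, reg = 0x25DB
clock 5: out=1, reg = 0x12ED
clock 6: out=1, reg = 0x0976
clock 7: out=0, reg = 0x84BB
clock 8: out=1, reg = 0xC25D
clock 9: out=1, reg = 0x612E
clock 10: out=0, reg = 0x3097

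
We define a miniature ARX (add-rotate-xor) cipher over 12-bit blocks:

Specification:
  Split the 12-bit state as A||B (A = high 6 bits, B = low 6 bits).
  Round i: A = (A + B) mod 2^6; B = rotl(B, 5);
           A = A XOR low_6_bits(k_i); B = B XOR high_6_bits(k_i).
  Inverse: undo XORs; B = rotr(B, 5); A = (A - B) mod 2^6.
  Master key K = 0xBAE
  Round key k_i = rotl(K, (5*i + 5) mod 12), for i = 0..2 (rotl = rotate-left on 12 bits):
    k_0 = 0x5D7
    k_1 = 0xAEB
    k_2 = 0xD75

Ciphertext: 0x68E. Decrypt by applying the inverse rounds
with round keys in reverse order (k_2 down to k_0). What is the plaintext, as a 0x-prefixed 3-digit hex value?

0xB5F

s_0 = ciphertext = 0x68E
s_1 = InvRound(s_0, k_2) = 0xE37
s_2 = InvRound(s_1, k_1) = 0x6F8
s_3 = InvRound(s_2, k_0) = 0xB5F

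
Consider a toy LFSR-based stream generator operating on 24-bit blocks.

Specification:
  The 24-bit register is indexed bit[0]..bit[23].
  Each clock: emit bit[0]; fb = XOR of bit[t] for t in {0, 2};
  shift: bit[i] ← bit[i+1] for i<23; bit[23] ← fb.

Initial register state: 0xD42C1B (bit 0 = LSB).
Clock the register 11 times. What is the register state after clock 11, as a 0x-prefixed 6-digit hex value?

0xE3BA85

reg_0 = 0xD42C1B
clock 1: out=1, reg = 0xEA160D
clock 2: out=1, reg = 0x750B06
clock 3: out=0, reg = 0xBA8583
clock 4: out=1, reg = 0xDD42C1
clock 5: out=1, reg = 0xEEA160
clock 6: out=0, reg = 0x7750B0
clock 7: out=0, reg = 0x3BA858
clock 8: out=0, reg = 0x1DD42C
clock 9: out=0, reg = 0x8EEA16
clock 10: out=0, reg = 0xC7750B
clock 11: out=1, reg = 0xE3BA85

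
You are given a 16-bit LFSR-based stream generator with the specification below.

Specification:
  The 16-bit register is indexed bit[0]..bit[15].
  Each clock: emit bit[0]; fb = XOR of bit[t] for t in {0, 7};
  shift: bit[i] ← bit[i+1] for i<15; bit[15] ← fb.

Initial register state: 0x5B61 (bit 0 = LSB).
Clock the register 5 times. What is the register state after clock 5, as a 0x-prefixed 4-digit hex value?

0xBADB

reg_0 = 0x5B61
clock 1: out=1, reg = 0xADB0
clock 2: out=0, reg = 0xD6D8
clock 3: out=0, reg = 0xEB6C
clock 4: out=0, reg = 0x75B6
clock 5: out=0, reg = 0xBADB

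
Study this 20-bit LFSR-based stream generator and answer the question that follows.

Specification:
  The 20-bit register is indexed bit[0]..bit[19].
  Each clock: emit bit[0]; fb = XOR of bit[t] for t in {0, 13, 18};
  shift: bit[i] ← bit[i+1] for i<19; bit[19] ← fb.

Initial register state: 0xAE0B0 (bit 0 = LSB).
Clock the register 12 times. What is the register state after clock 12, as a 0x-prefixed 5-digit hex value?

reg_0 = 0xAE0B0
clock 1: out=0, reg = 0xD7058
clock 2: out=0, reg = 0x6B82C
clock 3: out=0, reg = 0x35C16
clock 4: out=0, reg = 0x1AE0B
clock 5: out=1, reg = 0x0D705
clock 6: out=1, reg = 0x86B82
clock 7: out=0, reg = 0xC35C1
clock 8: out=1, reg = 0xE1AE0
clock 9: out=0, reg = 0xF0D70
clock 10: out=0, reg = 0xF86B8
clock 11: out=0, reg = 0xFC35C
clock 12: out=0, reg = 0xFE1AE

0xFE1AE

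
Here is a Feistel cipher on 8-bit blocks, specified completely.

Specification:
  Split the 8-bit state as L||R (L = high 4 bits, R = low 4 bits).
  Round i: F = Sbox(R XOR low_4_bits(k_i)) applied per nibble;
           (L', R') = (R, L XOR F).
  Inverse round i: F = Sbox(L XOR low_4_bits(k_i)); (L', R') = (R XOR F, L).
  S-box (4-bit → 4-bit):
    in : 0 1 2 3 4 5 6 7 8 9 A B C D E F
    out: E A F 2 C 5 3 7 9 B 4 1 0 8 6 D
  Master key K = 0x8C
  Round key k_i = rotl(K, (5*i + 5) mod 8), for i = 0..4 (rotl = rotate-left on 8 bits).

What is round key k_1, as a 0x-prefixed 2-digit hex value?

K = 0x8C
k_0 = rotl(K, (5*0+5) mod 8) = rotl(K, 5) = 0x91
k_1 = rotl(K, (5*1+5) mod 8) = rotl(K, 2) = 0x32

0x32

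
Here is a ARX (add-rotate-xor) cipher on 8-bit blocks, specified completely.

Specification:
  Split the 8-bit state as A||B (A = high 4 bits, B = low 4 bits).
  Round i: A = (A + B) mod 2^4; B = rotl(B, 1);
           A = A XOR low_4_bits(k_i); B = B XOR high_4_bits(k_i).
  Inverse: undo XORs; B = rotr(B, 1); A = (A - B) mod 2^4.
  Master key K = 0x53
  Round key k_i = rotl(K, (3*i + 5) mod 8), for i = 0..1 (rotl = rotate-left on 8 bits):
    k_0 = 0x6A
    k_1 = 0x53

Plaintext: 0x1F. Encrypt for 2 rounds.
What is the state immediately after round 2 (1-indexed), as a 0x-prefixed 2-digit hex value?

s_0 = plaintext = 0x1F
s_1 = Round(s_0, k_0) = 0xA9
s_2 = Round(s_1, k_1) = 0x06

0x06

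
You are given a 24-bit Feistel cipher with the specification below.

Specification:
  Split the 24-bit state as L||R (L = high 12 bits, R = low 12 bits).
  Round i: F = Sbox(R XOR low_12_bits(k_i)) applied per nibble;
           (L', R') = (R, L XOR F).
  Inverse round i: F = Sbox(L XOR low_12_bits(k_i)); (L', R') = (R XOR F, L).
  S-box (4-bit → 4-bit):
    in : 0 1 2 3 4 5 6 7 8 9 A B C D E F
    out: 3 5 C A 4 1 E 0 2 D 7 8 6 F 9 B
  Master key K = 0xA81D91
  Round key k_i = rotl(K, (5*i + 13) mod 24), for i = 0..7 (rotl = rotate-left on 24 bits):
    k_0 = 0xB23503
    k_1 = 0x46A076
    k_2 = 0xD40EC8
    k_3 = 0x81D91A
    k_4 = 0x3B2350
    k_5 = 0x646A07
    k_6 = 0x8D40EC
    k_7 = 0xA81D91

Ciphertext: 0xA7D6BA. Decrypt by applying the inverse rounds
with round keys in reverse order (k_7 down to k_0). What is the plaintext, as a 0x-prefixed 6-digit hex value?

0x216C0C

s_0 = ciphertext = 0xA7D6BA
s_1 = InvRound(s_0, k_7) = 0x62CA7D
s_2 = InvRound(s_1, k_6) = 0x41E62C
s_3 = InvRound(s_2, k_5) = 0xF7141E
s_4 = InvRound(s_3, k_4) = 0x2DBF71
s_5 = InvRound(s_4, k_3) = 0x7142DB
s_6 = InvRound(s_5, k_2) = 0xF2D714
s_7 = InvRound(s_6, k_1) = 0xC0CF2D
s_8 = InvRound(s_7, k_0) = 0x216C0C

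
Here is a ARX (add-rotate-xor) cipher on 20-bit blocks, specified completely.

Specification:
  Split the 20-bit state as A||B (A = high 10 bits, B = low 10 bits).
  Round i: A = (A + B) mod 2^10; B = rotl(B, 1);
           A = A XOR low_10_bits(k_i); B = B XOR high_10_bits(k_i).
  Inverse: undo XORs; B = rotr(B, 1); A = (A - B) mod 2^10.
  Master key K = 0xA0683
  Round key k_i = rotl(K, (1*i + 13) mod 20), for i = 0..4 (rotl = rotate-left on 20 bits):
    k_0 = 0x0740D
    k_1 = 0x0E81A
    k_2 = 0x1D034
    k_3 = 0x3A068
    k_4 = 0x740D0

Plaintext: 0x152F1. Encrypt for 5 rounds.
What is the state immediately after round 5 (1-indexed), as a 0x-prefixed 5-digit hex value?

0x14BE7

s_0 = plaintext = 0x152F1
s_1 = Round(s_0, k_0) = 0xD21FE
s_2 = Round(s_1, k_1) = 0x573C6
s_3 = Round(s_2, k_2) = 0x45BF9
s_4 = Round(s_3, k_3) = 0x59F1B
s_5 = Round(s_4, k_4) = 0x14BE7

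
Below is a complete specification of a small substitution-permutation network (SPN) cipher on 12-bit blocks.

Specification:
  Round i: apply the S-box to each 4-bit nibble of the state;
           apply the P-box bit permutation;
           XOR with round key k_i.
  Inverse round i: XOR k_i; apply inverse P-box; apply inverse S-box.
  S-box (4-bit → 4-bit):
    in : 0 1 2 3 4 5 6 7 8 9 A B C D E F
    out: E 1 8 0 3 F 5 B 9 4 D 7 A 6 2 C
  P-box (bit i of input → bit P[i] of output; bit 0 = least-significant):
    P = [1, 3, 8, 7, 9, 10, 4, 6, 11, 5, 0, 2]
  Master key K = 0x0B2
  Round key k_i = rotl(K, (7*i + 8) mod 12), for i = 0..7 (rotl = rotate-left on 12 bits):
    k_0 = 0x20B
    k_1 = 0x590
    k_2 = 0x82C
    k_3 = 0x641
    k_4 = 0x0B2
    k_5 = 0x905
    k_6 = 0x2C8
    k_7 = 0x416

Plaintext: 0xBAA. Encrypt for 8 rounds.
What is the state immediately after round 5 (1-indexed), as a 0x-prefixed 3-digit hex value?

s_0 = plaintext = 0xBAA
s_1 = Round(s_0, k_0) = 0x9F8
s_2 = Round(s_1, k_1) = 0x543
s_3 = Round(s_2, k_2) = 0x609
s_4 = Round(s_3, k_3) = 0xB10
s_5 = Round(s_4, k_4) = 0xB1B
s_6 = Round(s_5, k_5) = 0x22E
s_7 = Round(s_6, k_6) = 0x284
s_8 = Round(s_7, k_7) = 0x658

0xB1B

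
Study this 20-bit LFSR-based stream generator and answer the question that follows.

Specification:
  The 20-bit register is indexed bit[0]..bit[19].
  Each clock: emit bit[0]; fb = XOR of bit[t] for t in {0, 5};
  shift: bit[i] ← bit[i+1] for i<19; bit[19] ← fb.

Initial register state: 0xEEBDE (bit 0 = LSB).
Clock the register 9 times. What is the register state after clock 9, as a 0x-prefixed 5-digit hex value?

reg_0 = 0xEEBDE
clock 1: out=0, reg = 0x775EF
clock 2: out=1, reg = 0x3BAF7
clock 3: out=1, reg = 0x1DD7B
clock 4: out=1, reg = 0x0EEBD
clock 5: out=1, reg = 0x0775E
clock 6: out=0, reg = 0x03BAF
clock 7: out=1, reg = 0x01DD7
clock 8: out=1, reg = 0x80EEB
clock 9: out=1, reg = 0x40775

0x40775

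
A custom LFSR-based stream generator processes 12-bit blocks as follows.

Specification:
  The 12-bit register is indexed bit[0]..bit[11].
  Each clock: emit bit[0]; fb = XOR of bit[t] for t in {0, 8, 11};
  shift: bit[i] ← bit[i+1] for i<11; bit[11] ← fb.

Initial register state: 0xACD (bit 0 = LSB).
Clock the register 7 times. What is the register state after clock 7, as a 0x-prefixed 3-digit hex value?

reg_0 = 0xACD
clock 1: out=1, reg = 0x566
clock 2: out=0, reg = 0xAB3
clock 3: out=1, reg = 0x559
clock 4: out=1, reg = 0x2AC
clock 5: out=0, reg = 0x156
clock 6: out=0, reg = 0x8AB
clock 7: out=1, reg = 0x455

0x455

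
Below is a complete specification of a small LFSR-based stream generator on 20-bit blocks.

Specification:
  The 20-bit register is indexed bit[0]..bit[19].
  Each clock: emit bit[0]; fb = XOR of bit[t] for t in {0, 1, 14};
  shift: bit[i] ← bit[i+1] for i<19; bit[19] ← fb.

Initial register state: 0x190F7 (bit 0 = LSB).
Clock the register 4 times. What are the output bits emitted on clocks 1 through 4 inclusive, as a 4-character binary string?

1110

reg_0 = 0x190F7
clock 1: out=1, reg = 0x0C87B
clock 2: out=1, reg = 0x8643D
clock 3: out=1, reg = 0x4321E
clock 4: out=0, reg = 0xA190F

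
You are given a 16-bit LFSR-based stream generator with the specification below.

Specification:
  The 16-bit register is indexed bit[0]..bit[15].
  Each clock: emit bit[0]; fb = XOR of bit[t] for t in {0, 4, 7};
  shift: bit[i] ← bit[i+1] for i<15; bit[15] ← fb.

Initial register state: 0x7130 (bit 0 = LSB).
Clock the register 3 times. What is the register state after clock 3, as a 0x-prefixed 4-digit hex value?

0x2E26

reg_0 = 0x7130
clock 1: out=0, reg = 0xB898
clock 2: out=0, reg = 0x5C4C
clock 3: out=0, reg = 0x2E26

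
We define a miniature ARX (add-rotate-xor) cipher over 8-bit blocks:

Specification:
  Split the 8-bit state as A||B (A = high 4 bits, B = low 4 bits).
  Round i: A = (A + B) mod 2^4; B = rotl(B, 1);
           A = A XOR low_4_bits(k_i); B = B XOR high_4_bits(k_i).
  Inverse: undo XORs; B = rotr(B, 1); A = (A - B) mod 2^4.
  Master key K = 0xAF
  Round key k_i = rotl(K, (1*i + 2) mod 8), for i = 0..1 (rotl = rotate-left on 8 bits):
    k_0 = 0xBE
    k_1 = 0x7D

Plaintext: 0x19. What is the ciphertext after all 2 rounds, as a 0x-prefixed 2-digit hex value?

s_0 = plaintext = 0x19
s_1 = Round(s_0, k_0) = 0x48
s_2 = Round(s_1, k_1) = 0x16

0x16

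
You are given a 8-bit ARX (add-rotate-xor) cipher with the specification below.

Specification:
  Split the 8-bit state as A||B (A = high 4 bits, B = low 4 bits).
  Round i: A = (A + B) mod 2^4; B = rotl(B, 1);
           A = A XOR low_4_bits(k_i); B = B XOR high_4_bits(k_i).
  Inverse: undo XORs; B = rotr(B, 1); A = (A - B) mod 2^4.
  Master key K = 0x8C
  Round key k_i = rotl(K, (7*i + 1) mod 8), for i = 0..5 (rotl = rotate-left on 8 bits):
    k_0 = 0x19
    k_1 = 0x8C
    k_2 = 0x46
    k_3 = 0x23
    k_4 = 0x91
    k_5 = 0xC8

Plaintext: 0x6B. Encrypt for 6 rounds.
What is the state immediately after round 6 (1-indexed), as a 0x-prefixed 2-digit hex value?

s_0 = plaintext = 0x6B
s_1 = Round(s_0, k_0) = 0x86
s_2 = Round(s_1, k_1) = 0x24
s_3 = Round(s_2, k_2) = 0x0C
s_4 = Round(s_3, k_3) = 0xFB
s_5 = Round(s_4, k_4) = 0xBE
s_6 = Round(s_5, k_5) = 0x11

0x11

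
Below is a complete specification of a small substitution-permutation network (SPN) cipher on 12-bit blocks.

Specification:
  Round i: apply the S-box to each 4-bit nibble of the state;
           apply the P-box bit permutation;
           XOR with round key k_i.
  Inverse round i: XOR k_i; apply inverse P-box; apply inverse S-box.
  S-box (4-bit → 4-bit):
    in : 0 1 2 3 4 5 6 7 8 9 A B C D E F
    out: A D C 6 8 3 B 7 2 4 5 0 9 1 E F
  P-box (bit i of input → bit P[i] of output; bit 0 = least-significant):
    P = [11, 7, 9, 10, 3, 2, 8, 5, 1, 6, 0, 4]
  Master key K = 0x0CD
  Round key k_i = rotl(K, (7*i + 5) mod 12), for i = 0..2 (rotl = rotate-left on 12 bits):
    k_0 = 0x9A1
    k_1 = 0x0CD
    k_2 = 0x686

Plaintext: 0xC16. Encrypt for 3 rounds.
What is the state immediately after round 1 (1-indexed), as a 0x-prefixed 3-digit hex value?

s_0 = plaintext = 0xC16
s_1 = Round(s_0, k_0) = 0x41B
s_2 = Round(s_1, k_1) = 0x1F5
s_3 = Round(s_2, k_2) = 0xF39

0x41B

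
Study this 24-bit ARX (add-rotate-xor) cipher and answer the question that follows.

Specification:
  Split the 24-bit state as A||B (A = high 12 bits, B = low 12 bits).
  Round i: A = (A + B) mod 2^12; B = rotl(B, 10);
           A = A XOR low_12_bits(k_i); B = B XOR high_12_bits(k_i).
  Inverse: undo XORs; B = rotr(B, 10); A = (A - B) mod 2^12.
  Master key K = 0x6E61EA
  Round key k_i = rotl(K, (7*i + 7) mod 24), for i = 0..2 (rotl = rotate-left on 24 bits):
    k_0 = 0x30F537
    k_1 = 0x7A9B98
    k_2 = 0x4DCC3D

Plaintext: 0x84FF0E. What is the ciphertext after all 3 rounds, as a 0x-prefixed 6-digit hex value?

0xA75DBA

s_0 = plaintext = 0x84FF0E
s_1 = Round(s_0, k_0) = 0x26A8CC
s_2 = Round(s_1, k_1) = 0x0AE59A
s_3 = Round(s_2, k_2) = 0xA75DBA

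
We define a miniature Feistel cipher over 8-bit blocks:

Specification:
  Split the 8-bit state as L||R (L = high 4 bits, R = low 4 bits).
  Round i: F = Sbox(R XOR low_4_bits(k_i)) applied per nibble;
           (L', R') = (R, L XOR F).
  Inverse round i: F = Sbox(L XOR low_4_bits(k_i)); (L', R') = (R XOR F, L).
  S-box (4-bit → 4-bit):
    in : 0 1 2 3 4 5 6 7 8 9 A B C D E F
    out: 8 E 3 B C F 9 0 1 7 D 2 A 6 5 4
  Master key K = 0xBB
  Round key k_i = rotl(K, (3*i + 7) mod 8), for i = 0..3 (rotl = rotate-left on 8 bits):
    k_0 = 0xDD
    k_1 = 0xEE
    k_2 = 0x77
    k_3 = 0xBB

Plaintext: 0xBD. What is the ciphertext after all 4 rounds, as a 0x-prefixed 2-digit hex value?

s_0 = plaintext = 0xBD
s_1 = Round(s_0, k_0) = 0xD3
s_2 = Round(s_1, k_1) = 0x3B
s_3 = Round(s_2, k_2) = 0xB9
s_4 = Round(s_3, k_3) = 0x98

0x98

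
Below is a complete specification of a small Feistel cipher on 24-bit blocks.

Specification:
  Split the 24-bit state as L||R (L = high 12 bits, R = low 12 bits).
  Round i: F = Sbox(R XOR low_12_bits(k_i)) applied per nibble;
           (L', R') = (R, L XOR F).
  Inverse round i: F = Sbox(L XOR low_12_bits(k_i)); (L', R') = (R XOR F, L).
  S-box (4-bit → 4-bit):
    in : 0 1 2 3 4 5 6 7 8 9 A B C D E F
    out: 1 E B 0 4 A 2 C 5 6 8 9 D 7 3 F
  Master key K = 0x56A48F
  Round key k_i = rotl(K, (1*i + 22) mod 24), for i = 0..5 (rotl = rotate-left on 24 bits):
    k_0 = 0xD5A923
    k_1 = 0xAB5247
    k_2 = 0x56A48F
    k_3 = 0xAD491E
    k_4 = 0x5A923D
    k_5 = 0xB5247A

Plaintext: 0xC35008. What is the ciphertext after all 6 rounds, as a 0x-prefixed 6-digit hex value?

0x514CFC

s_0 = plaintext = 0xC35008
s_1 = Round(s_0, k_0) = 0x008A8C
s_2 = Round(s_1, k_1) = 0xA8C5D1
s_3 = Round(s_2, k_2) = 0x5D142F
s_4 = Round(s_3, k_3) = 0x42F2DF
s_5 = Round(s_4, k_4) = 0x2DF514
s_6 = Round(s_5, k_5) = 0x514CFC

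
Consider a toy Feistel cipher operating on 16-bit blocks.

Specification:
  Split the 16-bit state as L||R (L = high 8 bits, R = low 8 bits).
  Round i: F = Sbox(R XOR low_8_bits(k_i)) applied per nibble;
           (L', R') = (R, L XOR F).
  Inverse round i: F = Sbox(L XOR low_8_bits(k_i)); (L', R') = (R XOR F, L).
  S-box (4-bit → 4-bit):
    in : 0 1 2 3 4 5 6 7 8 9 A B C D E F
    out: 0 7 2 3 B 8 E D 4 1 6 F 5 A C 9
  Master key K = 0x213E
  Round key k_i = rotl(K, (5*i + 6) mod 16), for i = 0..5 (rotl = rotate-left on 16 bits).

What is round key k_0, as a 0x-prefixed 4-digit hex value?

K = 0x213E
k_0 = rotl(K, (5*0+6) mod 16) = rotl(K, 6) = 0x4F88

0x4F88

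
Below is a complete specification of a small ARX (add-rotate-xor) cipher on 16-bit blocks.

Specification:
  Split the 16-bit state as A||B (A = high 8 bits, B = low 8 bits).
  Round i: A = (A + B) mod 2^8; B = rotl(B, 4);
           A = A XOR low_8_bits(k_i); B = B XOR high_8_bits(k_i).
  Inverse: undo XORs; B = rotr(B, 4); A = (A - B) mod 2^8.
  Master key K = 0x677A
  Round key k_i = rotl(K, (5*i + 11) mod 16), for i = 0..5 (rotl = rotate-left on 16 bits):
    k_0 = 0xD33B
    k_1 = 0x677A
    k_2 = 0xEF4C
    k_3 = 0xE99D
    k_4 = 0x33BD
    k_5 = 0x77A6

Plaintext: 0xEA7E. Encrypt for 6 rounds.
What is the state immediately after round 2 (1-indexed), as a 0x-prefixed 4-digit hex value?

s_0 = plaintext = 0xEA7E
s_1 = Round(s_0, k_0) = 0x5334
s_2 = Round(s_1, k_1) = 0xFD24
s_3 = Round(s_2, k_2) = 0x6DAD
s_4 = Round(s_3, k_3) = 0x8733
s_5 = Round(s_4, k_4) = 0x0700
s_6 = Round(s_5, k_5) = 0xA177

0xFD24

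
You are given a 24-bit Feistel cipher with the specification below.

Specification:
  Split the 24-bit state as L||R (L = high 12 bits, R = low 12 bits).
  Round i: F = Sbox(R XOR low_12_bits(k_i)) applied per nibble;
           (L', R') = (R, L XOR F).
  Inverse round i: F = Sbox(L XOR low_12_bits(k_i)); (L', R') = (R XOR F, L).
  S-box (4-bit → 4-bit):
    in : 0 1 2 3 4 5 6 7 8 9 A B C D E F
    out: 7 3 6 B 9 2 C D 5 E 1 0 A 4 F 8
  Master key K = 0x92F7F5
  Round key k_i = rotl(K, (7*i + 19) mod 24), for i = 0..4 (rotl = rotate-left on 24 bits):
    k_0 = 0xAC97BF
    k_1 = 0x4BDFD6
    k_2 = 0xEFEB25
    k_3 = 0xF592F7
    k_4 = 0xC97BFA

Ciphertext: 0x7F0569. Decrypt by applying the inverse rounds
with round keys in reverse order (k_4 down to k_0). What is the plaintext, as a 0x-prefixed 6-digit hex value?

0x660119

s_0 = ciphertext = 0x7F0569
s_1 = InvRound(s_0, k_4) = 0xF187F0
s_2 = InvRound(s_1, k_3) = 0x308F18
s_3 = InvRound(s_2, k_2) = 0xA7C308
s_4 = InvRound(s_3, k_1) = 0x119A7C
s_5 = InvRound(s_4, k_0) = 0x660119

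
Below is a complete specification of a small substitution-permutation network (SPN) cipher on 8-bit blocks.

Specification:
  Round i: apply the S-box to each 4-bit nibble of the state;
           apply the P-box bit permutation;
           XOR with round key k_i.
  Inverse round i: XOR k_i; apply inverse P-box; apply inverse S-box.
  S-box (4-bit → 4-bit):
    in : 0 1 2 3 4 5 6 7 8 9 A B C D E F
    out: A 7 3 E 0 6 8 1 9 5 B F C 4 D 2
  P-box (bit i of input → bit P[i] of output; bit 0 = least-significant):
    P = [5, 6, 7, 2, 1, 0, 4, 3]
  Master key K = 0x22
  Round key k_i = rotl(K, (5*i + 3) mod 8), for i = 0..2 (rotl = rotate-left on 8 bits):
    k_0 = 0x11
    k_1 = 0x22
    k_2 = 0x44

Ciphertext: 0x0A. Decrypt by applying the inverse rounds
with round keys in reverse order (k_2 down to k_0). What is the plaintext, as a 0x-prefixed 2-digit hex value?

0x62

s_0 = ciphertext = 0x0A
s_1 = InvRound(s_0, k_2) = 0x80
s_2 = InvRound(s_1, k_1) = 0x79
s_3 = InvRound(s_2, k_0) = 0x62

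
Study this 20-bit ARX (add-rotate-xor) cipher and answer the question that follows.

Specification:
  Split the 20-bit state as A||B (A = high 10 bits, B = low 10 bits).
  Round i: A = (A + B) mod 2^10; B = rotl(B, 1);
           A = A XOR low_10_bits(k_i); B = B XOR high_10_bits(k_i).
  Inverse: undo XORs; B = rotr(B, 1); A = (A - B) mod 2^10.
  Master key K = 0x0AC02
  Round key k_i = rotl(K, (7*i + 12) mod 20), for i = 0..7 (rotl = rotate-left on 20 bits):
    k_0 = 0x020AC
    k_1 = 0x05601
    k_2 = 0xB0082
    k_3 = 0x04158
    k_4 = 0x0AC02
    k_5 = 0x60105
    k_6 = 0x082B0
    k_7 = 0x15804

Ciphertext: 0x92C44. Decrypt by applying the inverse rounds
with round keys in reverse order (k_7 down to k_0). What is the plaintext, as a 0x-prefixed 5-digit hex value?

s_0 = ciphertext = 0x92C44
s_1 = InvRound(s_0, k_7) = 0x91809
s_2 = InvRound(s_1, k_6) = 0xB8A14
s_3 = InvRound(s_2, k_5) = 0x875CA
s_4 = InvRound(s_3, k_4) = 0xCBEF0
s_5 = InvRound(s_4, k_3) = 0x41D70
s_6 = InvRound(s_5, k_2) = 0xEB5D8
s_7 = InvRound(s_6, k_1) = 0xB1AE6
s_8 = InvRound(s_7, k_0) = 0x3CD77

0x3CD77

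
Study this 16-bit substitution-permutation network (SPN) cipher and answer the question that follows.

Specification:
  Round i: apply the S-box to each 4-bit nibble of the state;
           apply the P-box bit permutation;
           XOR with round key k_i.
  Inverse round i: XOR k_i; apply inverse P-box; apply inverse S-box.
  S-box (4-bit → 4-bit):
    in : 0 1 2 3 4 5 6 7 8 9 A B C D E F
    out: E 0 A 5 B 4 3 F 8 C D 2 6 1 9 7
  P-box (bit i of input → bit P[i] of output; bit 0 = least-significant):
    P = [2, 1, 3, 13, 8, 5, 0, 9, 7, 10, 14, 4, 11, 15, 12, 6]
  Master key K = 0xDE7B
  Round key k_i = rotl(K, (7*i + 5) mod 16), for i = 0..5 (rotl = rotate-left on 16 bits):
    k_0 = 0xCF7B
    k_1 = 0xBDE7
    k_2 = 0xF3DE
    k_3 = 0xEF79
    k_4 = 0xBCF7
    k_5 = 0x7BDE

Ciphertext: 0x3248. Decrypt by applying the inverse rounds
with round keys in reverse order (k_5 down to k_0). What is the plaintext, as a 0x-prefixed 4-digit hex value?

s_0 = ciphertext = 0x3248
s_1 = InvRound(s_0, k_5) = 0xDAD6
s_2 = InvRound(s_1, k_4) = 0x1C08
s_3 = InvRound(s_2, k_3) = 0x0978
s_4 = InvRound(s_3, k_2) = 0xF324
s_5 = InvRound(s_4, k_1) = 0xEF9B
s_6 = InvRound(s_5, k_0) = 0x8DB8

0x8DB8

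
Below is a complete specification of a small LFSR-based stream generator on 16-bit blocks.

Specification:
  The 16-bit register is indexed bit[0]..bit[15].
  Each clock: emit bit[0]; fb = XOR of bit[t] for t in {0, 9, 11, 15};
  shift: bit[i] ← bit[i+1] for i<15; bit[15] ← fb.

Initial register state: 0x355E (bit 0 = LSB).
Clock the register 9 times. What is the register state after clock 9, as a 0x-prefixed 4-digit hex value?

0xBF1A

reg_0 = 0x355E
clock 1: out=0, reg = 0x1AAF
clock 2: out=1, reg = 0x8D57
clock 3: out=1, reg = 0xC6AB
clock 4: out=1, reg = 0xE355
clock 5: out=1, reg = 0xF1AA
clock 6: out=0, reg = 0xF8D5
clock 7: out=1, reg = 0xFC6A
clock 8: out=0, reg = 0x7E35
clock 9: out=1, reg = 0xBF1A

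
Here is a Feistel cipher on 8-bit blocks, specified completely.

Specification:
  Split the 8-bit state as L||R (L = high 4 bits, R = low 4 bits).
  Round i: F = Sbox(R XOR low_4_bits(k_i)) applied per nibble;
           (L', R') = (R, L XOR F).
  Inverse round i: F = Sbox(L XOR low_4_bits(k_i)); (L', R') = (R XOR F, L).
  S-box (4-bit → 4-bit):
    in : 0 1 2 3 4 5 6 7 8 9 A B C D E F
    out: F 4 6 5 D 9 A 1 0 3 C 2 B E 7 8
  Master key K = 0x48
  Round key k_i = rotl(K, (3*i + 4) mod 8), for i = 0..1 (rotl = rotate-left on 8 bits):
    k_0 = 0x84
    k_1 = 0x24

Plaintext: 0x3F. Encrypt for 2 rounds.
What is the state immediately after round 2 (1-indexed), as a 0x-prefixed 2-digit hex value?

0x16

s_0 = plaintext = 0x3F
s_1 = Round(s_0, k_0) = 0xF1
s_2 = Round(s_1, k_1) = 0x16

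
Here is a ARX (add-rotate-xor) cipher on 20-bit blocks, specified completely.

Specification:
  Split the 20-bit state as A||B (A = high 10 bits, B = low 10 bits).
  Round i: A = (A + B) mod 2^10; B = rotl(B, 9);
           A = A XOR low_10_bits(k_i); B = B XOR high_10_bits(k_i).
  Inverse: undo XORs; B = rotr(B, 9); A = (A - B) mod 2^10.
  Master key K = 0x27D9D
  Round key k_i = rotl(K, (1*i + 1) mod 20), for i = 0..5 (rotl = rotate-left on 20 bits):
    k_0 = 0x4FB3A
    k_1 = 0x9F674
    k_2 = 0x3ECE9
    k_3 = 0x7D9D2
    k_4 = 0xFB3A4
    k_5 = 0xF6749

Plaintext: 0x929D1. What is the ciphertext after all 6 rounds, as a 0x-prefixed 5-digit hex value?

0x55874

s_0 = plaintext = 0x929D1
s_1 = Round(s_0, k_0) = 0xC87D6
s_2 = Round(s_1, k_1) = 0x20F96
s_3 = Round(s_2, k_2) = 0x3C130
s_4 = Round(s_3, k_3) = 0xFC96E
s_5 = Round(s_4, k_4) = 0xB135B
s_6 = Round(s_5, k_5) = 0x55874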